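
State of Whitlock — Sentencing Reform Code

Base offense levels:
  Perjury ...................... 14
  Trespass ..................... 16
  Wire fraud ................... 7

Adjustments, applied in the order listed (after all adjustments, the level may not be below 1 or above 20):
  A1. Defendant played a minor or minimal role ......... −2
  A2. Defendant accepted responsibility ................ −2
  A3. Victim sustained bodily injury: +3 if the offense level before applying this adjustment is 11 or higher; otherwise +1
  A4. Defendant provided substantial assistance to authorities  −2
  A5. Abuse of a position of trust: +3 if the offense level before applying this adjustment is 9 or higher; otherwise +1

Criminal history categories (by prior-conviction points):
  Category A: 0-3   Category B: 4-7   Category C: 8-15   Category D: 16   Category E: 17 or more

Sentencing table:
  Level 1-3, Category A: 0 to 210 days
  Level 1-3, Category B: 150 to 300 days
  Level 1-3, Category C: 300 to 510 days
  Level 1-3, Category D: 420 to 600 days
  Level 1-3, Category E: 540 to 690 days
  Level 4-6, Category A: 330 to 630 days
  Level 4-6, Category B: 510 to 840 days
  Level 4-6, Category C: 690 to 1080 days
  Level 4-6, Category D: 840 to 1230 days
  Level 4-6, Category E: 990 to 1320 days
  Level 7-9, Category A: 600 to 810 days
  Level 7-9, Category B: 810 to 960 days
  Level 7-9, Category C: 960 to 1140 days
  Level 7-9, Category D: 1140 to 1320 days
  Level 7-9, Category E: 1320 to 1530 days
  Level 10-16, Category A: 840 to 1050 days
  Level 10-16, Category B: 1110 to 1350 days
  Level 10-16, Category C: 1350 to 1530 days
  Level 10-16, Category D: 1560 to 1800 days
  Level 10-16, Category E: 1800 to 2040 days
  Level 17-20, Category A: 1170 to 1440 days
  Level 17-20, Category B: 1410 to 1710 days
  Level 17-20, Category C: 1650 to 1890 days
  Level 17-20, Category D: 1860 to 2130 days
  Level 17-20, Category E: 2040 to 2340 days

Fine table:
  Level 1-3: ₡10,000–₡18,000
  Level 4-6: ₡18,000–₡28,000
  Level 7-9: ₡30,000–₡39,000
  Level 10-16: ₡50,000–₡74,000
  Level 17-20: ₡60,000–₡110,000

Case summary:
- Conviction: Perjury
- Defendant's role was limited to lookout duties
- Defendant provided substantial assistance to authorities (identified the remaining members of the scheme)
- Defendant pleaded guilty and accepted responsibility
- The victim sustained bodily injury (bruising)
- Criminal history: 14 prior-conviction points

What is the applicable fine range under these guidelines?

Base offense level for perjury: 14.
A1 applies: 14 − 2 = 12.
A2 applies: 12 − 2 = 10.
A3 applies (level before this adjustment is 10 < 11, so +1): 10 + 1 = 11.
A4 applies: 11 − 2 = 9.
A5 does not apply.
Final offense level: 9.
Level 9 falls in the 7-9 band.
Fine table: Level 7-9 → ₡30,000–₡39,000.

₡30,000–₡39,000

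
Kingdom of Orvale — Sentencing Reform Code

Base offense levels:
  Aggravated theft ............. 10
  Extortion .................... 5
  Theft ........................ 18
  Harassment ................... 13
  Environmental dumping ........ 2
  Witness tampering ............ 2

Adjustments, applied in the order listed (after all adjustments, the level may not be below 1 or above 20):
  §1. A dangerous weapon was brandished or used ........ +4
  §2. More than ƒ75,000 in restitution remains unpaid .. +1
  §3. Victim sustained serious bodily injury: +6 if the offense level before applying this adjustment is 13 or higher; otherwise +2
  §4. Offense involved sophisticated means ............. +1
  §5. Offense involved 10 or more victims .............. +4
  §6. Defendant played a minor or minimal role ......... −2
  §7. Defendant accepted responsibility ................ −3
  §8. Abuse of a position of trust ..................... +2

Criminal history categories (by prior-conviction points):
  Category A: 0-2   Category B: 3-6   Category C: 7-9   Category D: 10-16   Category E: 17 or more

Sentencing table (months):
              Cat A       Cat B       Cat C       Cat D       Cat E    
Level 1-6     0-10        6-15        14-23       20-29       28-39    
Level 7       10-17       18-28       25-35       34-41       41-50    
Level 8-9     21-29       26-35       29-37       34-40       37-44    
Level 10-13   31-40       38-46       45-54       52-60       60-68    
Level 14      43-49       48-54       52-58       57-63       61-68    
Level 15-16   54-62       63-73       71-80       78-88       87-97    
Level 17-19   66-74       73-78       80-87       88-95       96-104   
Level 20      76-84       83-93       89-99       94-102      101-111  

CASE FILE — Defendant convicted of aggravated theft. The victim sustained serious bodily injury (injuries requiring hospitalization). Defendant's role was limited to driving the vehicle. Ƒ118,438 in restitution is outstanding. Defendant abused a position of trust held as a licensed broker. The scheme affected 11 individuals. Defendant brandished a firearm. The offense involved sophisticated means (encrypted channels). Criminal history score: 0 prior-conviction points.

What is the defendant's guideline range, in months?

Base offense level for aggravated theft: 10.
§1 applies: 10 + 4 = 14.
§2 applies: 14 + 1 = 15.
§3 applies (level before this adjustment is 15 ≥ 13, so +6): 15 + 6 = 21.
§4 applies: 21 + 1 = 22.
§5 applies: 22 + 4 = 26.
§6 applies: 26 − 2 = 24.
§8 applies: 24 + 2 = 26.
Level 26 exceeds the maximum of 20; capped at 20.
Final offense level: 20.
Criminal history: 0 prior points → Category A (0-2).
Level 20 falls in the 20 band.
Grid: Level 20 × Category A = 76-84 months.

76-84 months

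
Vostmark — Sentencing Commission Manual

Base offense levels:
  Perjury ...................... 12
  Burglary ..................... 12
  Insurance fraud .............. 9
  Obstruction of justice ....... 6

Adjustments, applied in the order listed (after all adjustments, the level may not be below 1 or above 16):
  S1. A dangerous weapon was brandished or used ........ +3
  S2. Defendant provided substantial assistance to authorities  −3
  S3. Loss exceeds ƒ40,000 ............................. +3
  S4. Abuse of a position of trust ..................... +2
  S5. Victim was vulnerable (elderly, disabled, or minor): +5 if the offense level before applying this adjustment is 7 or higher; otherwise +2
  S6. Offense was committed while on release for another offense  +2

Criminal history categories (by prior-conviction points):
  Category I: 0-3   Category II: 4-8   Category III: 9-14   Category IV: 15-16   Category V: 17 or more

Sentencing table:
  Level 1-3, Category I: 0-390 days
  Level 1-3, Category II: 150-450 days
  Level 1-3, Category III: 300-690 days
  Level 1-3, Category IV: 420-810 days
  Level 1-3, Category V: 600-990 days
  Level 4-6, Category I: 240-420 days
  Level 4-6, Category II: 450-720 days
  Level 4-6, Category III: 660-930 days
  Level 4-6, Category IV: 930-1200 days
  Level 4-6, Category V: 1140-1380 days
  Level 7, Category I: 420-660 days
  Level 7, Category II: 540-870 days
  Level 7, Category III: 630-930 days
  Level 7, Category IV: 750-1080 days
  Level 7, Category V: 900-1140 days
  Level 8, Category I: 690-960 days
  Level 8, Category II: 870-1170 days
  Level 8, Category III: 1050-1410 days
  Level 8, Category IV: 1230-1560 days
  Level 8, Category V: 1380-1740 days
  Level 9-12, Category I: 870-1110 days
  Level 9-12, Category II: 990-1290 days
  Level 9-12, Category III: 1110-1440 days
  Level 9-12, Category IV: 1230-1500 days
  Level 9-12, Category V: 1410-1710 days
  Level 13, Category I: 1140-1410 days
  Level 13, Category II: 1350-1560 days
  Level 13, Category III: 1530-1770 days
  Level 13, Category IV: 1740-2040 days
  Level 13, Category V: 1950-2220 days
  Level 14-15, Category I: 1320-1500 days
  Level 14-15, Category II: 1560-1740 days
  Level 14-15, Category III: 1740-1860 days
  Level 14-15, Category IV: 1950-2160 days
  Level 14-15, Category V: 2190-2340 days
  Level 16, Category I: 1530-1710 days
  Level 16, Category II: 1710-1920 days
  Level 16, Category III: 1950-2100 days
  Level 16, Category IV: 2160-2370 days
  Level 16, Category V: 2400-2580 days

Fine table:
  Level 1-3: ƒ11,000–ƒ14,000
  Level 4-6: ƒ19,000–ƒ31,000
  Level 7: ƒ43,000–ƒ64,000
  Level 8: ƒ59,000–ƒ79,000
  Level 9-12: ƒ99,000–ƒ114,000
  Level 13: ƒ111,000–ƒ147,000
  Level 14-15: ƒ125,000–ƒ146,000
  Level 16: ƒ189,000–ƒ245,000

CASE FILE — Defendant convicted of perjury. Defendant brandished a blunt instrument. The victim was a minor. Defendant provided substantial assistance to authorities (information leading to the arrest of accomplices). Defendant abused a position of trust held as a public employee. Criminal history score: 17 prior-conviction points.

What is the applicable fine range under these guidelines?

ƒ189,000–ƒ245,000

Base offense level for perjury: 12.
S1 applies: 12 + 3 = 15.
S2 applies: 15 − 3 = 12.
S4 applies: 12 + 2 = 14.
S5 applies (level before this adjustment is 14 ≥ 7, so +5): 14 + 5 = 19.
Level 19 exceeds the maximum of 16; capped at 16.
Final offense level: 16.
Level 16 falls in the 16 band.
Fine table: Level 16 → ƒ189,000–ƒ245,000.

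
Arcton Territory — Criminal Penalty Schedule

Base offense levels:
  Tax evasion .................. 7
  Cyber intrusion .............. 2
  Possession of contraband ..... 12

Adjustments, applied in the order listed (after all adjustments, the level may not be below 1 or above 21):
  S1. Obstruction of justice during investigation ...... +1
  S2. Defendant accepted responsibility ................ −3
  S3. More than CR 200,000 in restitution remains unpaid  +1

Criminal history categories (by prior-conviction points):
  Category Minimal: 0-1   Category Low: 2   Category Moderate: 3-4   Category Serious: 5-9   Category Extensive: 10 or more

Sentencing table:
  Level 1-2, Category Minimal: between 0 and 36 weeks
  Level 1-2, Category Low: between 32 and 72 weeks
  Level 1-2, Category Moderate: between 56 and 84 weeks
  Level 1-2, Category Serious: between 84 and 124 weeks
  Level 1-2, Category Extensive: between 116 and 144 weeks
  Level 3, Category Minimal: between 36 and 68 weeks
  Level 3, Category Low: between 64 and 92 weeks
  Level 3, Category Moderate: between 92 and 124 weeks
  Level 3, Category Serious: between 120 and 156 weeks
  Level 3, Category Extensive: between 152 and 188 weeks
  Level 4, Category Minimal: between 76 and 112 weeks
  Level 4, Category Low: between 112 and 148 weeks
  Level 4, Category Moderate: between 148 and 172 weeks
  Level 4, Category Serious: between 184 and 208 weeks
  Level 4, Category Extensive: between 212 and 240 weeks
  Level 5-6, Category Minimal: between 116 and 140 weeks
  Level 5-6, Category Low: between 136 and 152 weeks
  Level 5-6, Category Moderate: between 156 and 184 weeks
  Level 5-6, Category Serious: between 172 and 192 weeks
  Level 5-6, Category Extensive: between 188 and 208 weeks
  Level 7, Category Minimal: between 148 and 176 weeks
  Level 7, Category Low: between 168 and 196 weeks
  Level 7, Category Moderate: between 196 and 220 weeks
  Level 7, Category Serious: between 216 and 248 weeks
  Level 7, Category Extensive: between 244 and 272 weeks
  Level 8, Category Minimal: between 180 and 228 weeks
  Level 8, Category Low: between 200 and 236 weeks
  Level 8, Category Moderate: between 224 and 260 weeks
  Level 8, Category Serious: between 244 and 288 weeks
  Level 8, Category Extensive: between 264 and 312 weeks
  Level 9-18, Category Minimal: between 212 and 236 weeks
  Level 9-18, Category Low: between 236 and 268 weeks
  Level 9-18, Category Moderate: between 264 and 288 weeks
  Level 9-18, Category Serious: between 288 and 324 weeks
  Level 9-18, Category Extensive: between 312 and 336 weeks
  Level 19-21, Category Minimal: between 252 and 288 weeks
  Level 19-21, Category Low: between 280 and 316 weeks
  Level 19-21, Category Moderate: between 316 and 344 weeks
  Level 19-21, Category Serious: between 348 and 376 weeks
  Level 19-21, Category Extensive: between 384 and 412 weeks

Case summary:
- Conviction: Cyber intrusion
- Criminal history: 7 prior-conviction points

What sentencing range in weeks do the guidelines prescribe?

84-124 weeks

Base offense level for cyber intrusion: 2.
Final offense level: 2.
Criminal history: 7 prior points → Category Serious (5-9).
Level 2 falls in the 1-2 band.
Grid: Level 1-2 × Category Serious = 84-124 weeks.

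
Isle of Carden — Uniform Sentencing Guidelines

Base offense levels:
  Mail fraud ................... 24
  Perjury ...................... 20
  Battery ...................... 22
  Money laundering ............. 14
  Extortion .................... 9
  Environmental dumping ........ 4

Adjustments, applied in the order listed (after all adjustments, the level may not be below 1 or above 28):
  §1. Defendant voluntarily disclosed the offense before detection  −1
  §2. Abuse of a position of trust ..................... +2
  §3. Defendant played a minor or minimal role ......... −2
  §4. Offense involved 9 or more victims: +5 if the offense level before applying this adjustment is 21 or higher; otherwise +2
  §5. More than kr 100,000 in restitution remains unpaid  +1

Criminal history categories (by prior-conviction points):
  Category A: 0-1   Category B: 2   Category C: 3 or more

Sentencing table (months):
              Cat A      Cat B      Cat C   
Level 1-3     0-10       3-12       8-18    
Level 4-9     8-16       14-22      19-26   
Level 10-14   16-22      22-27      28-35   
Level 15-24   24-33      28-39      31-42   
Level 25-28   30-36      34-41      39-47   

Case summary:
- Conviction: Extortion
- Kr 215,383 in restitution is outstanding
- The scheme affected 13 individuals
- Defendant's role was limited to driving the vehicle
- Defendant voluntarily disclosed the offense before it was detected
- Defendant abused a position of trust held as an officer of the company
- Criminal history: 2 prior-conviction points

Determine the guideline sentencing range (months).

22-27 months

Base offense level for extortion: 9.
§1 applies: 9 − 1 = 8.
§2 applies: 8 + 2 = 10.
§3 applies: 10 − 2 = 8.
§4 applies (level before this adjustment is 8 < 21, so +2): 8 + 2 = 10.
§5 applies: 10 + 1 = 11.
Final offense level: 11.
Criminal history: 2 prior points → Category B (2).
Level 11 falls in the 10-14 band.
Grid: Level 10-14 × Category B = 22-27 months.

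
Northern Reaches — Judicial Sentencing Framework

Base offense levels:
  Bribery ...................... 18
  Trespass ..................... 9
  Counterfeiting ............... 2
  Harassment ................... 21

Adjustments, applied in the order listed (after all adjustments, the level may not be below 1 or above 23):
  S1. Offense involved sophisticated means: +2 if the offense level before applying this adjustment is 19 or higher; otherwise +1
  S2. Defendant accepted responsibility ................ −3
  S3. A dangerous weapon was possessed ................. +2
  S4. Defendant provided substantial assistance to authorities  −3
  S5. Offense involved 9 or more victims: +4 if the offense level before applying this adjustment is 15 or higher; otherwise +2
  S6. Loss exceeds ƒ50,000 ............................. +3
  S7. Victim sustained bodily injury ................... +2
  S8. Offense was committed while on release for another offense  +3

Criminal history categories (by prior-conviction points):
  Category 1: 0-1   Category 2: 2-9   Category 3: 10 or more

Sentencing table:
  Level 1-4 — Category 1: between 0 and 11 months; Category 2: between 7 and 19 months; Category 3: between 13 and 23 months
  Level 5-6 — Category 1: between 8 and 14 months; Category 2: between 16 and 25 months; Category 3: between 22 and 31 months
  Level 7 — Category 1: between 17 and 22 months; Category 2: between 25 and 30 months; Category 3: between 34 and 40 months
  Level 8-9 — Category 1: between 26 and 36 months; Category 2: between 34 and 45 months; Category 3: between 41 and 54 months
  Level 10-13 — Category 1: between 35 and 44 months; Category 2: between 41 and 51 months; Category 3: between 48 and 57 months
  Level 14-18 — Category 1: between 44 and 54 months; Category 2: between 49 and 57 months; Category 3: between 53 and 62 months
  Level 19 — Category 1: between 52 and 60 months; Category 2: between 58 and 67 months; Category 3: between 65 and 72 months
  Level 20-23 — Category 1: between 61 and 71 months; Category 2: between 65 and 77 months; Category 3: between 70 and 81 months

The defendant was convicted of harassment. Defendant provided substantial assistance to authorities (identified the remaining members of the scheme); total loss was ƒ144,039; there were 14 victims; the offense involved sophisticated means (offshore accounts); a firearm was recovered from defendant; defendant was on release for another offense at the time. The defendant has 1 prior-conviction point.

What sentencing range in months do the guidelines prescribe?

61-71 months

Base offense level for harassment: 21.
S1 applies (level before this adjustment is 21 ≥ 19, so +2): 21 + 2 = 23.
S2 does not apply.
S3 applies: 23 + 2 = 25.
S4 applies: 25 − 3 = 22.
S5 applies (level before this adjustment is 22 ≥ 15, so +4): 22 + 4 = 26.
S6 applies: 26 + 3 = 29.
S7 does not apply.
S8 applies: 29 + 3 = 32.
Level 32 exceeds the maximum of 23; capped at 23.
Final offense level: 23.
Criminal history: 1 prior point → Category 1 (0-1).
Level 23 falls in the 20-23 band.
Grid: Level 20-23 × Category 1 = 61-71 months.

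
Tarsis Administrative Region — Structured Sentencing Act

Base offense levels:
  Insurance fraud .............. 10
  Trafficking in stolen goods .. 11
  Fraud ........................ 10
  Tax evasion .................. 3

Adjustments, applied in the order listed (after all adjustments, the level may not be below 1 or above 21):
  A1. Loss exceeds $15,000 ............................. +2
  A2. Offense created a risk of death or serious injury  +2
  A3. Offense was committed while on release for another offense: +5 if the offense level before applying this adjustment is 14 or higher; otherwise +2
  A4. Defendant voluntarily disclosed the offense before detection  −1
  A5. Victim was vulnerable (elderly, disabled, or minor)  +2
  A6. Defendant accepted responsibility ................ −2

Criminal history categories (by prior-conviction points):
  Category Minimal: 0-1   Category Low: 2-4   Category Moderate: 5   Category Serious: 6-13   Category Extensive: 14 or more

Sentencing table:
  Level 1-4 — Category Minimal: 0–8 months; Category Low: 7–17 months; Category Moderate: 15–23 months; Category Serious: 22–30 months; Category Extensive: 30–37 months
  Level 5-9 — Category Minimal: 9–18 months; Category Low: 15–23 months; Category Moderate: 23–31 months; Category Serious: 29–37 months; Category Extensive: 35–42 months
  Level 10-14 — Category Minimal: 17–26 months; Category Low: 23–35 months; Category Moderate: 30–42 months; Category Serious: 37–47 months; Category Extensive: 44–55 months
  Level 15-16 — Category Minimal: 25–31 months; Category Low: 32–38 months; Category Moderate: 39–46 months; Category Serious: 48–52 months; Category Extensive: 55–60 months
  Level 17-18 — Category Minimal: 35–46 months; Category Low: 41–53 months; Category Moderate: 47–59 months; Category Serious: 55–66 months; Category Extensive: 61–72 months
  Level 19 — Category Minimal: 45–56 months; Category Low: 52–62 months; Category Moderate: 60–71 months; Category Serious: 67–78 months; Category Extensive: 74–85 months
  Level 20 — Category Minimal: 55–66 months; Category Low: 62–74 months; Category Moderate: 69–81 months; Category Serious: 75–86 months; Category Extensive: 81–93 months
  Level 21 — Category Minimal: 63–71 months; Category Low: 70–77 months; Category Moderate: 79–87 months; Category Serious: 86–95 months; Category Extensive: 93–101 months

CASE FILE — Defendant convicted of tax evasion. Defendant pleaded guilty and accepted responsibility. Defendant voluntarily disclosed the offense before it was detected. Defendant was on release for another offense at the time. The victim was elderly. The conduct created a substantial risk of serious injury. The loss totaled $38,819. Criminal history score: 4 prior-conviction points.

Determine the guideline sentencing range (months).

Base offense level for tax evasion: 3.
A1 applies: 3 + 2 = 5.
A2 applies: 5 + 2 = 7.
A3 applies (level before this adjustment is 7 < 14, so +2): 7 + 2 = 9.
A4 applies: 9 − 1 = 8.
A5 applies: 8 + 2 = 10.
A6 applies: 10 − 2 = 8.
Final offense level: 8.
Criminal history: 4 prior points → Category Low (2-4).
Level 8 falls in the 5-9 band.
Grid: Level 5-9 × Category Low = 15-23 months.

15-23 months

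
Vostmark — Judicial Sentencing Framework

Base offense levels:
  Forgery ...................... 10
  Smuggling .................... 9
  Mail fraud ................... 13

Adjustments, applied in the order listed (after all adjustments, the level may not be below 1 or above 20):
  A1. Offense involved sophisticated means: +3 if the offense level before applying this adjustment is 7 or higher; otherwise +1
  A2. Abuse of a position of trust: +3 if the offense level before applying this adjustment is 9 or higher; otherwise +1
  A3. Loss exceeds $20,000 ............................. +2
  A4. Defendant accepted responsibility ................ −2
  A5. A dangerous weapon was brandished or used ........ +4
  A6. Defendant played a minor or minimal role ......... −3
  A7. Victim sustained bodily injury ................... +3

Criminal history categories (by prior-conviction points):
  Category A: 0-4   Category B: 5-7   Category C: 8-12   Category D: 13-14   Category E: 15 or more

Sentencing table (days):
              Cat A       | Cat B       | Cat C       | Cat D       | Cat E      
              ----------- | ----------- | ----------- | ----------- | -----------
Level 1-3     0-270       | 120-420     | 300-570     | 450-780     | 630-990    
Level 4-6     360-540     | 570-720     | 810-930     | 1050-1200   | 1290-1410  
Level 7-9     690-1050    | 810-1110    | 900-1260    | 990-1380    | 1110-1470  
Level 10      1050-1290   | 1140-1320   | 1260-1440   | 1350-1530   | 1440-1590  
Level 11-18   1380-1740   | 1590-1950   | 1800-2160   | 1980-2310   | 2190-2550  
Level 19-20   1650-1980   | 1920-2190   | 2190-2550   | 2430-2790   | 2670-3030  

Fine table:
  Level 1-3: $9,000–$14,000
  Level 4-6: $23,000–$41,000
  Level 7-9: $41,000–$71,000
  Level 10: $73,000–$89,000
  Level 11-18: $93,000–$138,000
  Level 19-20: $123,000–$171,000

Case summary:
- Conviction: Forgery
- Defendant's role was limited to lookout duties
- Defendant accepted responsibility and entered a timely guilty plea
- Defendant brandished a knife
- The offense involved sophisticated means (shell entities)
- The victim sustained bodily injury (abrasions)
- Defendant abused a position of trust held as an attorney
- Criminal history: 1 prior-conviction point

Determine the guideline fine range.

Base offense level for forgery: 10.
A1 applies (level before this adjustment is 10 ≥ 7, so +3): 10 + 3 = 13.
A2 applies (level before this adjustment is 13 ≥ 9, so +3): 13 + 3 = 16.
A3 does not apply.
A4 applies: 16 − 2 = 14.
A5 applies: 14 + 4 = 18.
A6 applies: 18 − 3 = 15.
A7 applies: 15 + 3 = 18.
Final offense level: 18.
Level 18 falls in the 11-18 band.
Fine table: Level 11-18 → $93,000–$138,000.

$93,000–$138,000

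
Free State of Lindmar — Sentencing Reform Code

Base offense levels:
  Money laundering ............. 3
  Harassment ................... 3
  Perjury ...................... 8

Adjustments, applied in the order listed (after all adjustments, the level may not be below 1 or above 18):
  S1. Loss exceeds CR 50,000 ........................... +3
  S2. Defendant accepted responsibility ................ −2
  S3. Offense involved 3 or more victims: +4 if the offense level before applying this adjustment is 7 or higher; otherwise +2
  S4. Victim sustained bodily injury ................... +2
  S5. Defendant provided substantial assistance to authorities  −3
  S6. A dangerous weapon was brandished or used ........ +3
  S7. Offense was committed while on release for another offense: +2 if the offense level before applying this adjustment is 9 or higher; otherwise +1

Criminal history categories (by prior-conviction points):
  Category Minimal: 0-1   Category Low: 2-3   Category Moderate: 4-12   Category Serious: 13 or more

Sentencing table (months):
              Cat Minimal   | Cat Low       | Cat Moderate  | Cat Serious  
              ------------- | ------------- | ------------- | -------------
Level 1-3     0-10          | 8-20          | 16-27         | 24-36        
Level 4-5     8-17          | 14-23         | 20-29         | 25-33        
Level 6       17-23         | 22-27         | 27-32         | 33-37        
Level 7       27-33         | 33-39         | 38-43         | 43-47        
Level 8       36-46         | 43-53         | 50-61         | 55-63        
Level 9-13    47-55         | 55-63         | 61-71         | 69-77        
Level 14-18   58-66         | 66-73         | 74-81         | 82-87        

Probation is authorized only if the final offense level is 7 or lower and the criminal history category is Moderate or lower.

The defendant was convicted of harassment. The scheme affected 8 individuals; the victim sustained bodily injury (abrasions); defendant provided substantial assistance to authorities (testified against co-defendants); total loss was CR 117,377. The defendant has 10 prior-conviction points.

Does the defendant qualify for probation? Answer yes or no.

Yes

Base offense level for harassment: 3.
S1 applies: 3 + 3 = 6.
S2 does not apply.
S3 applies (level before this adjustment is 6 < 7, so +2): 6 + 2 = 8.
S4 applies: 8 + 2 = 10.
S5 applies: 10 − 3 = 7.
Final offense level: 7.
Criminal history: 10 prior points → Category Moderate (4-12).
Level 7 falls in the 7 band.
Grid: Level 7 × Category Moderate = 38-43 months.
Probation check: level 7 ≤ 7 and category Moderate ≤ Moderate → eligible.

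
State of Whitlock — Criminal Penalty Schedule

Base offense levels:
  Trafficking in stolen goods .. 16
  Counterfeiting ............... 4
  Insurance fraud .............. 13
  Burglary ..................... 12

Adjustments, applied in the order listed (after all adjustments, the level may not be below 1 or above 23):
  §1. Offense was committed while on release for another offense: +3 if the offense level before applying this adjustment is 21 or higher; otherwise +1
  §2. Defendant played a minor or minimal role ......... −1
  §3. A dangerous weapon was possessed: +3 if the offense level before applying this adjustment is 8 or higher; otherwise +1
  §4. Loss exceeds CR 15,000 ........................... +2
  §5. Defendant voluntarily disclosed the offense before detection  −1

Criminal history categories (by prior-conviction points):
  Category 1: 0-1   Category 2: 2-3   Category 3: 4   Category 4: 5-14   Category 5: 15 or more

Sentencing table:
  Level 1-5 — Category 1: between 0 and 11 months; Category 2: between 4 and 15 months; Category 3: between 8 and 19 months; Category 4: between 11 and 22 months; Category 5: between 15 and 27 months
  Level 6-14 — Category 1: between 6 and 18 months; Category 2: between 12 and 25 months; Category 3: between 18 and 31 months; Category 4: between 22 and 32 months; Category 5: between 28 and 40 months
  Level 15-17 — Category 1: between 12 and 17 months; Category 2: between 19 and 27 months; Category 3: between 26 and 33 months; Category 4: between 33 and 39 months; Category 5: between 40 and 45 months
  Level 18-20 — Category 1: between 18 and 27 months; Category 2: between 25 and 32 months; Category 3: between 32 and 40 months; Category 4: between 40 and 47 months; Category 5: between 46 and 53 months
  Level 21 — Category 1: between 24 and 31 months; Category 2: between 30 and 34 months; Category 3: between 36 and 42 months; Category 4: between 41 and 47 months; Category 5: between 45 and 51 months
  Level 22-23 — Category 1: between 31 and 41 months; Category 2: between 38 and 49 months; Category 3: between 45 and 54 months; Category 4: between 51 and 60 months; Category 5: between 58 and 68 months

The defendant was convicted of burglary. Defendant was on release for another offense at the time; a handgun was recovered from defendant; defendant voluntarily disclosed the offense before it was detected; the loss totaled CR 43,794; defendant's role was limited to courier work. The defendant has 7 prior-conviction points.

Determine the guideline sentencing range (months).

33-39 months

Base offense level for burglary: 12.
§1 applies (level before this adjustment is 12 < 21, so +1): 12 + 1 = 13.
§2 applies: 13 − 1 = 12.
§3 applies (level before this adjustment is 12 ≥ 8, so +3): 12 + 3 = 15.
§4 applies: 15 + 2 = 17.
§5 applies: 17 − 1 = 16.
Final offense level: 16.
Criminal history: 7 prior points → Category 4 (5-14).
Level 16 falls in the 15-17 band.
Grid: Level 15-17 × Category 4 = 33-39 months.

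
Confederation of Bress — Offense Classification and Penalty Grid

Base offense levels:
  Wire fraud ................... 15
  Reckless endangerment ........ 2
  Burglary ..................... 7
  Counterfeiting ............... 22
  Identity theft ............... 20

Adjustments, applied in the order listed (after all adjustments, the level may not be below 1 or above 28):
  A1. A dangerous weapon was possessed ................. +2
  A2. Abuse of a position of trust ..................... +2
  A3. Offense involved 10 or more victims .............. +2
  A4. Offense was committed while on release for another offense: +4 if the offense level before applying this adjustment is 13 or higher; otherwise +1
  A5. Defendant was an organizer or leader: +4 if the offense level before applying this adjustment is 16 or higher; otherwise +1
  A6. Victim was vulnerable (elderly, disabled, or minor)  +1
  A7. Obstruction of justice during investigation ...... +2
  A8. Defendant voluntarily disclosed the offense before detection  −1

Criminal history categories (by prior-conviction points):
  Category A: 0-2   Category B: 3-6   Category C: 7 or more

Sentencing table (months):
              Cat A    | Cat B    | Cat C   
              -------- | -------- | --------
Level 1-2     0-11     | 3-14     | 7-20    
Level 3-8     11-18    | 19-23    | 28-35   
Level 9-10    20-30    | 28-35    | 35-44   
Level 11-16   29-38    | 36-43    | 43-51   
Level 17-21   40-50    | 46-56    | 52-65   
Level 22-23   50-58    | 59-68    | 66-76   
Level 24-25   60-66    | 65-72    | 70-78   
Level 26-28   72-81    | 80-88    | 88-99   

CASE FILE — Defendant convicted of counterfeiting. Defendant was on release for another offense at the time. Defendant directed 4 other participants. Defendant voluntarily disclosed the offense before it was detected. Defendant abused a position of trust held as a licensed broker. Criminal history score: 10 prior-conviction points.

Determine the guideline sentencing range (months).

88-99 months

Base offense level for counterfeiting: 22.
A1 does not apply.
A2 applies: 22 + 2 = 24.
A4 applies (level before this adjustment is 24 ≥ 13, so +4): 24 + 4 = 28.
A5 applies (level before this adjustment is 28 ≥ 16, so +4): 28 + 4 = 32.
A6 does not apply.
A8 applies: 32 − 1 = 31.
Level 31 exceeds the maximum of 28; capped at 28.
Final offense level: 28.
Criminal history: 10 prior points → Category C (7+).
Level 28 falls in the 26-28 band.
Grid: Level 26-28 × Category C = 88-99 months.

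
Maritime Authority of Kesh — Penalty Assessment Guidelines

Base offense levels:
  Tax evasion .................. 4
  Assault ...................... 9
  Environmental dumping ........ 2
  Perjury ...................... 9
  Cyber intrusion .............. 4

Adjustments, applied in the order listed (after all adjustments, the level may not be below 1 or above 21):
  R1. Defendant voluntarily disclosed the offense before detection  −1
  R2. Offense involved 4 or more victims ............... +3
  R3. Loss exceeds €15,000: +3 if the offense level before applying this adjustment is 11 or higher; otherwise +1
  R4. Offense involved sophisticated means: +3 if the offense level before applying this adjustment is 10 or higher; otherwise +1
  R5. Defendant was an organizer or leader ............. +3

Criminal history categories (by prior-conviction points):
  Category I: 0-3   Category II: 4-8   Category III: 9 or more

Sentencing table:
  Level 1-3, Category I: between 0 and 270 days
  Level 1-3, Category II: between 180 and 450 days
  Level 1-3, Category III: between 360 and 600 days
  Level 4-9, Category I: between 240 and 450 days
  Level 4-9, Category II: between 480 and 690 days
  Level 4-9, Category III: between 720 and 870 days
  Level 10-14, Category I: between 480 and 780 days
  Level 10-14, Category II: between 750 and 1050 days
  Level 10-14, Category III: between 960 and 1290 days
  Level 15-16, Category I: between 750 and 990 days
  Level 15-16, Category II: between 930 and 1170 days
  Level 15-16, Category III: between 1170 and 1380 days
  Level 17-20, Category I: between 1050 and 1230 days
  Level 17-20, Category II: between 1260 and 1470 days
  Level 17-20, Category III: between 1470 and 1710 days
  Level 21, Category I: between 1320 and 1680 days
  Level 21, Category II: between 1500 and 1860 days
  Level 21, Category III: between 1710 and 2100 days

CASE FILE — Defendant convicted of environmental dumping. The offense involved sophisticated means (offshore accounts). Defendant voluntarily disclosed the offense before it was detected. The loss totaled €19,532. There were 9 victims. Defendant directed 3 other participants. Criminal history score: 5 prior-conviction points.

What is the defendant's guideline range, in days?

Base offense level for environmental dumping: 2.
R1 applies: 2 − 1 = 1.
R2 applies: 1 + 3 = 4.
R3 applies (level before this adjustment is 4 < 11, so +1): 4 + 1 = 5.
R4 applies (level before this adjustment is 5 < 10, so +1): 5 + 1 = 6.
R5 applies: 6 + 3 = 9.
Final offense level: 9.
Criminal history: 5 prior points → Category II (4-8).
Level 9 falls in the 4-9 band.
Grid: Level 4-9 × Category II = 480-690 days.

480-690 days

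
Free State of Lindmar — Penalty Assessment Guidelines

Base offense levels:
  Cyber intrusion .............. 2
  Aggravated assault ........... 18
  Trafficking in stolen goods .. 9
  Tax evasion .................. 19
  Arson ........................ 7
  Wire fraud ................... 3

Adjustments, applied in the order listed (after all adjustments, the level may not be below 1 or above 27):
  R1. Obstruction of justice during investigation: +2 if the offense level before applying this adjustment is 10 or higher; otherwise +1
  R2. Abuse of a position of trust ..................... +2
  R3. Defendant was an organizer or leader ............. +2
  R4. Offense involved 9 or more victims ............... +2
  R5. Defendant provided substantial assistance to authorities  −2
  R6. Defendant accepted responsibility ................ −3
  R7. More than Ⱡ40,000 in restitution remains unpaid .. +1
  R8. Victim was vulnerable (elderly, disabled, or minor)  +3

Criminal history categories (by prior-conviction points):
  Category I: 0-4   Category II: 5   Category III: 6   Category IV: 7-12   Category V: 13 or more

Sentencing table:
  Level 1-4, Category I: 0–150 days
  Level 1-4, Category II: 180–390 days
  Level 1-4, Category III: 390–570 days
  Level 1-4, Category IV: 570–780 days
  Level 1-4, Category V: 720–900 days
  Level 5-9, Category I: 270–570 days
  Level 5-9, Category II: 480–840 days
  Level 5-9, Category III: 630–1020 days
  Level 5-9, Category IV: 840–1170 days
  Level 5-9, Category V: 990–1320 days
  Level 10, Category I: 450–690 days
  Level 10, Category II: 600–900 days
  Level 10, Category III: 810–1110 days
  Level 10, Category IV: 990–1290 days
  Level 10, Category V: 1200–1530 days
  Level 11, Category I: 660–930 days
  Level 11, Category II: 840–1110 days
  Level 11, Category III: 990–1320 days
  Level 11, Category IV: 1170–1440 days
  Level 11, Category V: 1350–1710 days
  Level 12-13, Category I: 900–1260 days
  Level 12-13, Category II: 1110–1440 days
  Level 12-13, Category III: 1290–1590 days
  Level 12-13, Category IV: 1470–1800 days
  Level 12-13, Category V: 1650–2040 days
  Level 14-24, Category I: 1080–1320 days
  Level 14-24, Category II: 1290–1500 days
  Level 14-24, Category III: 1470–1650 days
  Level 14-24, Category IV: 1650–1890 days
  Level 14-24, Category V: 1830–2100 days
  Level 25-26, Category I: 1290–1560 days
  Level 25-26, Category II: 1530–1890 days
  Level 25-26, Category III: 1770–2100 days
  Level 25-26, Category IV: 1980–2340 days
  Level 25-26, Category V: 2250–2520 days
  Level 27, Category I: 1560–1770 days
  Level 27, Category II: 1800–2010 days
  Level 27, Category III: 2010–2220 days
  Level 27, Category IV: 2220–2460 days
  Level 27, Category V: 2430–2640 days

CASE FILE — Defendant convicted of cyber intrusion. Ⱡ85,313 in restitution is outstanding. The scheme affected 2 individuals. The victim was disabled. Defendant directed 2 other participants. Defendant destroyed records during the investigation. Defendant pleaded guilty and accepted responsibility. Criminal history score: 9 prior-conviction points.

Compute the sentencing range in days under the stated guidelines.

840-1170 days

Base offense level for cyber intrusion: 2.
R1 applies (level before this adjustment is 2 < 10, so +1): 2 + 1 = 3.
R3 applies: 3 + 2 = 5.
R4 does not apply.
R6 applies: 5 − 3 = 2.
R7 applies: 2 + 1 = 3.
R8 applies: 3 + 3 = 6.
Final offense level: 6.
Criminal history: 9 prior points → Category IV (7-12).
Level 6 falls in the 5-9 band.
Grid: Level 5-9 × Category IV = 840-1170 days.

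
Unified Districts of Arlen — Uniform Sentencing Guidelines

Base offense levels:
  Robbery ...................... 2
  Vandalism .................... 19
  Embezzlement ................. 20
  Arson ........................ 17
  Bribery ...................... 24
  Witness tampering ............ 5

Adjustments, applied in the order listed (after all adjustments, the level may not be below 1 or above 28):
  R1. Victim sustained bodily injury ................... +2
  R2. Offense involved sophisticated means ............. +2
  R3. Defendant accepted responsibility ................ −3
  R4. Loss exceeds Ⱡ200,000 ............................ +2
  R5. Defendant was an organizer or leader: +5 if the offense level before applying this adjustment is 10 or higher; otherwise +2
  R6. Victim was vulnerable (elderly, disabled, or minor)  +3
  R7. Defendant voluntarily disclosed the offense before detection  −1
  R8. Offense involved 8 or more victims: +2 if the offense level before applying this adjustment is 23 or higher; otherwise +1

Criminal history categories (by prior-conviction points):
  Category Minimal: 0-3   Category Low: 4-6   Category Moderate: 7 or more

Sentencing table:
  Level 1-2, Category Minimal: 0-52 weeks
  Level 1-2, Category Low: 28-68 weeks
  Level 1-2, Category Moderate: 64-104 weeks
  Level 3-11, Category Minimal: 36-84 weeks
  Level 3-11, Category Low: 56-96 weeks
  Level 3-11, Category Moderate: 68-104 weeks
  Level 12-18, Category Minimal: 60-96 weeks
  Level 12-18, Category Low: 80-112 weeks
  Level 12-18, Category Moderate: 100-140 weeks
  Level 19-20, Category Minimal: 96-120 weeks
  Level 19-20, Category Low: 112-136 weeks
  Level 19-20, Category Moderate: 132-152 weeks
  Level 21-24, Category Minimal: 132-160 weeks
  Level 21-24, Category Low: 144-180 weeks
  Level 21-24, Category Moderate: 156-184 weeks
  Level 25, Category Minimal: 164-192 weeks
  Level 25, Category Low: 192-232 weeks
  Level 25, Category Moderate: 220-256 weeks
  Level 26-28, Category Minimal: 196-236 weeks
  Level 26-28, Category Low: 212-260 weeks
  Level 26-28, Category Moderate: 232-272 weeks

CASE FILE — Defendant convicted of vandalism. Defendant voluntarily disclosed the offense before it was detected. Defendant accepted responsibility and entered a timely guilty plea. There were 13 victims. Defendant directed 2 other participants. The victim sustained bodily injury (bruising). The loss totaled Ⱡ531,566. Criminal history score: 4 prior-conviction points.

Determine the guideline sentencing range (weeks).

212-260 weeks

Base offense level for vandalism: 19.
R1 applies: 19 + 2 = 21.
R3 applies: 21 − 3 = 18.
R4 applies: 18 + 2 = 20.
R5 applies (level before this adjustment is 20 ≥ 10, so +5): 20 + 5 = 25.
R7 applies: 25 − 1 = 24.
R8 applies (level before this adjustment is 24 ≥ 23, so +2): 24 + 2 = 26.
Final offense level: 26.
Criminal history: 4 prior points → Category Low (4-6).
Level 26 falls in the 26-28 band.
Grid: Level 26-28 × Category Low = 212-260 weeks.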